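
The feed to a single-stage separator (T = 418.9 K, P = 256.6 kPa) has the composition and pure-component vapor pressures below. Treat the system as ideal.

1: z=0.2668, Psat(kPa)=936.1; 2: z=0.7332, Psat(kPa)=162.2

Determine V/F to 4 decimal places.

V/F = 0.4483

Raoult's law: Kᵢ = Pᵢˢᵃᵗ/P = Pᵢˢᵃᵗ/256.6.
  K_1 = 936.1/256.6 = 3.648090, K_2 = 162.2/256.6 = 0.632112
Material balance + equilibrium reduce to Σ zᵢ(Kᵢ−1)/(1+V/F(Kᵢ−1)) = 0.
g(0) = ΣzᵢKᵢ − 1 = 0.4368 and g(1) = 1 − Σzᵢ/Kᵢ = -0.2331, so a root lies in (0, 1).
Iterate (Newton) starting at V/F = 0.5:
  V/F = 0.5000: g = -0.02653, g' = -0.4954 → V/F = 0.4464
  V/F = 0.4464: g = 0.00102, g' = -0.5349 → V/F = 0.4483
Converged at V/F = 0.4483.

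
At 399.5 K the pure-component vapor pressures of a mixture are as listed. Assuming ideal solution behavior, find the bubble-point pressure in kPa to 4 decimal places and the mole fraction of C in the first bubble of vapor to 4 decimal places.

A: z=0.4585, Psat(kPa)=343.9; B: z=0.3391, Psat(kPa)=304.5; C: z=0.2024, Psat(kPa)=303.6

Pbub = 322.3827 kPa, y_C = 0.1906

At the bubble point ψ → 0, so ΣzᵢKᵢ = 1 with Kᵢ = Pᵢˢᵃᵗ/P ⇒ P = ΣzᵢPᵢˢᵃᵗ.
P = 0.4585·343.9 + 0.3391·304.5 + 0.2024·303.6 = 322.3827 kPa
yᵢ = zᵢPᵢˢᵃᵗ/P ⇒ y_C = 0.2024·303.6/322.3827 = 0.1906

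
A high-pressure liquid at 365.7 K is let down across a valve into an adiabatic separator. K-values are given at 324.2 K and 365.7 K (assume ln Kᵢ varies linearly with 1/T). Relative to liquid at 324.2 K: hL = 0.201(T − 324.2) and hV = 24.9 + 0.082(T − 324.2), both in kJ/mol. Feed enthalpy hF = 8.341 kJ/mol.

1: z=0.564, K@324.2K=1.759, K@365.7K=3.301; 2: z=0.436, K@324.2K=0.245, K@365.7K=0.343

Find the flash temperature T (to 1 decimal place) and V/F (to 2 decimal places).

Adiabatic flash: solve Rachford–Rice at each trial T, then check hF = ψ·hV(T) + (1−ψ)·hL(T).
  T = 324.2 K: K = (1.759, 0.245), RR gives ψ = 0.173, H_out = 4.297 kJ/mol
  T = 365.7 K: K = (3.301, 0.343), RR gives ψ = 0.669, H_out = 21.695 kJ/mol
  T = 344.9 K: K = (2.454, 0.293), RR gives ψ = 0.498, H_out = 15.324 kJ/mol
  T = 334.5 K: K = (2.087, 0.268), RR gives ψ = 0.370, H_out = 10.823 kJ/mol
  T = 329.4 K: K = (1.920, 0.257), RR gives ψ = 0.285, H_out = 7.963 kJ/mol
  T = 331.9 K: K = (2.001, 0.262), RR gives ψ = 0.329, H_out = 9.437 kJ/mol
  T = 330.6 K: K = (1.958, 0.259), RR gives ψ = 0.307, H_out = 8.690 kJ/mol
Linear interpolation between T = 329.4 (H_out = 7.963) and T = 330.6 (H_out = 8.690) on hF = 8.341 gives T ≈ 330.0 K, at which ψ = 0.30.

T = 330.0 K, V/F = 0.30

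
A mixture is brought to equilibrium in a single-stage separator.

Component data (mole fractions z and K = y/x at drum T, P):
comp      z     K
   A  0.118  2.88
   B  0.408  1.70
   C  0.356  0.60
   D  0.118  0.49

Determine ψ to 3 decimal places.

Let ψ = V/F and solve Σ zᵢ(Kᵢ−1)/(1+ψ(Kᵢ−1)) = 0.
g(0) = ΣzᵢKᵢ − 1 = 0.305 and g(1) = 1 − Σzᵢ/Kᵢ = -0.115, so a root lies in (0, 1).
Iterate (Newton) starting at ψ = 0.31:
  ψ = 0.310: g = 0.1408, g' = -0.419 → ψ = 0.646
  ψ = 0.646: g = 0.0151, g' = -0.352 → ψ = 0.689
Converged at ψ = 0.689.

ψ = 0.689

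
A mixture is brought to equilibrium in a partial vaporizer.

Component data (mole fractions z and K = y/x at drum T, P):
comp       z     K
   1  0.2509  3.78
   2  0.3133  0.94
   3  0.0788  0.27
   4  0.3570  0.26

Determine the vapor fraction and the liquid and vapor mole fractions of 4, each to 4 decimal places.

ψ = 0.2480, x_4 = 0.4372, y_4 = 0.1137

Material balance + equilibrium reduce to Σ zᵢ(Kᵢ−1)/(1+ψ(Kᵢ−1)) = 0.
Feasibility: ΣzᵢKᵢ = 1.3570, Σzᵢ/Kᵢ = 2.0646 — both > 1, two phases present.
Newton iteration, ψ⁰ = 0.5:
  ψ = 0.5000: g = -0.23746, g' = -0.9374 → ψ = 0.2467
  ψ = 0.2467: g = 0.00136, g' = -1.0385 → ψ = 0.2480
Converged at ψ = 0.2480.
Compositions from xᵢ = zᵢ/(1+ψ(Kᵢ−1)), yᵢ = Kᵢxᵢ:
  1: x = 0.1485, y = 0.5614
  2: x = 0.3180, y = 0.2989
  3: x = 0.0962, y = 0.0260
  4: x = 0.4372, y = 0.1137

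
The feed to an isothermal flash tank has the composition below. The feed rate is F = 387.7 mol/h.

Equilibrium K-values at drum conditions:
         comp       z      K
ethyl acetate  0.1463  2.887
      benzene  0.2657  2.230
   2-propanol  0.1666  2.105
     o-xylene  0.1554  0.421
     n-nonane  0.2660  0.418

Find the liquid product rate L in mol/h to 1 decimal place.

Rachford–Rice: g(V/F) = Σ zᵢ(Kᵢ−1)/(1+V/F(Kᵢ−1)) = 0.
Check two-phase: ΣzᵢKᵢ = 1.5422 > 1 and Σzᵢ/Kᵢ = 1.2545 > 1, so g(0) = 0.5422 > 0 and g(1) = -0.2545 < 0.
Newton–Raphson from V/F = 0.65:
  V/F = 0.6500: g = 0.01945, g' = -0.6652 → V/F = 0.6792
  V/F = 0.6792: g = -0.00012, g' = -0.6737 → V/F = 0.6791
Converged at V/F = 0.6791.
Then V = V/F·F = 0.6791·387.7 = 263.3 mol/h and L = F − V = 124.4 mol/h.

L = 124.4 mol/h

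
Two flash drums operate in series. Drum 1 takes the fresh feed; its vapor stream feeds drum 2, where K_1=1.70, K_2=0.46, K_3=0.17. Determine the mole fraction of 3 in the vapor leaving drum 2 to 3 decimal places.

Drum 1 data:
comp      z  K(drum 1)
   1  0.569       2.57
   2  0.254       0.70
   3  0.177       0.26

Drum 1:
Let ψ₁ = V/F and solve Σ zᵢ(Kᵢ−1)/(1+ψ₁(Kᵢ−1)) = 0.
Check two-phase: ΣzᵢKᵢ = 1.686 > 1 and Σzᵢ/Kᵢ = 1.265 > 1, so g(0) = 0.686 > 0 and g(1) = -0.265 < 0.
Iterate (Newton) starting at ψ₁ = 0.5:
  ψ₁ = 0.500: g = 0.2029, g' = -0.716 → ψ₁ = 0.783
  ψ₁ = 0.783: g = -0.0106, g' = -0.870 → ψ₁ = 0.771
Converged at ψ₁ = 0.771.
Drum-1 compositions:
  1: x = 0.257, y = 0.662
  2: x = 0.330, y = 0.231
  3: x = 0.412, y = 0.107
Drum-2 feed = drum-1 vapor: z₂ = (0.6615, 0.2313, 0.1072).
Drum 2:
Rachford–Rice: g(ψ₂) = Σ zᵢ(Kᵢ−1)/(1+ψ₂(Kᵢ−1)) = 0.
g(0) = ΣzᵢKᵢ − 1 = 0.249 and g(1) = 1 − Σzᵢ/Kᵢ = -0.522, so a root lies in (0, 1).
Iterate (Newton) starting at ψ₂ = 0.5:
  ψ₂ = 0.500: g = 0.0199, g' = -0.520 → ψ₂ = 0.538
  ψ₂ = 0.538: g = -0.0005, g' = -0.546 → ψ₂ = 0.537
Converged at ψ₂ = 0.537.
  1: x = 0.481, y = 0.817
  2: x = 0.326, y = 0.150
  3: x = 0.193, y = 0.033

y_3 (drum 2) = 0.033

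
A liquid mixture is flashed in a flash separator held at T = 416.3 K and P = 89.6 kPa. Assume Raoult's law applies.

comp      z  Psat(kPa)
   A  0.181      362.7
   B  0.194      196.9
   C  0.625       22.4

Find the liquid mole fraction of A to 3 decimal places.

x_A = 0.116

Raoult's law: Kᵢ = Pᵢˢᵃᵗ/P = Pᵢˢᵃᵗ/89.6.
  K_A = 362.7/89.6 = 4.04799, K_B = 196.9/89.6 = 2.19754, K_C = 22.4/89.6 = 0.25000
Rachford–Rice: g(ψ) = Σ zᵢ(Kᵢ−1)/(1+ψ(Kᵢ−1)) = 0.
g(0) = ΣzᵢKᵢ − 1 = 0.315 and g(1) = 1 − Σzᵢ/Kᵢ = -1.633, so a root lies in (0, 1).
Iterate (Newton) starting at ψ = 0.33:
  ψ = 0.330: g = -0.1814, g' = -1.182 → ψ = 0.177
  ψ = 0.177: g = 0.0102, g' = -1.367 → ψ = 0.184
Converged at ψ = 0.184.
Compositions from xᵢ = zᵢ/(1+ψ(Kᵢ−1)), yᵢ = Kᵢxᵢ:
  A: x = 0.116, y = 0.469
  B: x = 0.159, y = 0.349
  C: x = 0.725, y = 0.181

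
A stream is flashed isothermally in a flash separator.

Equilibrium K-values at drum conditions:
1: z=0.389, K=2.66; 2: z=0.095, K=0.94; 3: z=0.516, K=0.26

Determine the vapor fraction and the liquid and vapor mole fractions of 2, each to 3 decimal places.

ψ = 0.231, x_2 = 0.096, y_2 = 0.091

Iterate (Newton) starting at ψ = 0.5:
  ψ = 0.500: g = -0.2591, g' = -1.032 → ψ = 0.249
  ψ = 0.249: g = -0.0170, g' = -0.962 → ψ = 0.231
Converged at ψ = 0.231.
Compositions from xᵢ = zᵢ/(1+ψ(Kᵢ−1)), yᵢ = Kᵢxᵢ:
  1: x = 0.281, y = 0.748
  2: x = 0.096, y = 0.091
  3: x = 0.623, y = 0.162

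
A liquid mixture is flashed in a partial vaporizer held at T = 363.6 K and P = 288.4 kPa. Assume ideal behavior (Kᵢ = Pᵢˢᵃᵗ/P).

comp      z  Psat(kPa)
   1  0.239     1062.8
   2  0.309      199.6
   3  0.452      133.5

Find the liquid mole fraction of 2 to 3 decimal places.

x_2 = 0.335

Raoult's law: Kᵢ = Pᵢˢᵃᵗ/P = Pᵢˢᵃᵗ/288.4.
  K_1 = 1062.8/288.4 = 3.68516, K_2 = 199.6/288.4 = 0.69209, K_3 = 133.5/288.4 = 0.46290
Rachford–Rice: g(ψ) = Σ zᵢ(Kᵢ−1)/(1+ψ(Kᵢ−1)) = 0.
Feasibility: ΣzᵢKᵢ = 1.304, Σzᵢ/Kᵢ = 1.488 — both > 1, two phases present.
Iterate (Newton) starting at ψ = 0.49:
  ψ = 0.490: g = -0.1644, g' = -0.602 → ψ = 0.217
  ψ = 0.217: g = 0.0288, g' = -0.889 → ψ = 0.249
  ψ = 0.249: g = 0.0010, g' = -0.826 → ψ = 0.251
Converged at ψ = 0.251.
Compositions from xᵢ = zᵢ/(1+ψ(Kᵢ−1)), yᵢ = Kᵢxᵢ:
  1: x = 0.143, y = 0.526
  2: x = 0.335, y = 0.232
  3: x = 0.522, y = 0.242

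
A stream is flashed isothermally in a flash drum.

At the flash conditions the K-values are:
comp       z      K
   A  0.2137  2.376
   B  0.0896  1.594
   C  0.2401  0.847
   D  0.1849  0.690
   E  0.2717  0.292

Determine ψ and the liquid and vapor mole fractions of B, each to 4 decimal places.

ψ = 0.1101, x_B = 0.0841, y_B = 0.1341

Material balance + equilibrium reduce to Σ zᵢ(Kᵢ−1)/(1+ψ(Kᵢ−1)) = 0.
Check two-phase: ΣzᵢKᵢ = 1.0609 > 1 and Σzᵢ/Kᵢ = 1.6281 > 1, so g(0) = 0.0609 > 0 and g(1) = -0.6281 < 0.
Newton–Raphson from ψ = 0.5:
  ψ = 0.5000: g = -0.19015, g' = -0.5186 → ψ = 0.1334
  ψ = 0.1334: g = -0.01193, g' = -0.5073 → ψ = 0.1098
  ψ = 0.1098: g = 0.00013, g' = -0.5182 → ψ = 0.1101
Converged at ψ = 0.1101.
Compositions from xᵢ = zᵢ/(1+ψ(Kᵢ−1)), yᵢ = Kᵢxᵢ:
  A: x = 0.1856, y = 0.4410
  B: x = 0.0841, y = 0.1341
  C: x = 0.2442, y = 0.2068
  D: x = 0.1914, y = 0.1321
  E: x = 0.2947, y = 0.0860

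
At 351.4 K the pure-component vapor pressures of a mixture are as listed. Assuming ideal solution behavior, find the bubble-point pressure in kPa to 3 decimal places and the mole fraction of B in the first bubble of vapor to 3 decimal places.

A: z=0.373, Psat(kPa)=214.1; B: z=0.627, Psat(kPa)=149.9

At the bubble point ψ → 0, so ΣzᵢKᵢ = 1 with Kᵢ = Pᵢˢᵃᵗ/P ⇒ P = ΣzᵢPᵢˢᵃᵗ.
P = 0.373·214.1 + 0.627·149.9 = 173.847 kPa
yᵢ = zᵢPᵢˢᵃᵗ/P ⇒ y_B = 0.627·149.9/173.847 = 0.541

Pbub = 173.847 kPa, y_B = 0.541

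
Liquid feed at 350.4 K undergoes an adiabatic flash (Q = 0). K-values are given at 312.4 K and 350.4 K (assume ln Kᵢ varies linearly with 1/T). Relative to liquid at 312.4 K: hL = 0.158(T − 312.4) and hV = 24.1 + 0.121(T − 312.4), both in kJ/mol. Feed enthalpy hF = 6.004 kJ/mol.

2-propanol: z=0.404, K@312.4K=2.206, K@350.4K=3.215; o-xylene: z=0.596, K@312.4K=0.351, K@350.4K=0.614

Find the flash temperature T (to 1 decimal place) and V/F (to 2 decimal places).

Adiabatic flash: solve Rachford–Rice at each trial T, then check hF = ψ·hV(T) + (1−ψ)·hL(T).
  T = 312.4 K: K = (2.206, 0.351), RR gives ψ = 0.128, H_out = 3.092 kJ/mol
  T = 350.4 K: K = (3.215, 0.614), RR gives ψ = 0.778, H_out = 23.650 kJ/mol
  T = 331.4 K: K = (2.692, 0.472), RR gives ψ = 0.413, H_out = 12.654 kJ/mol
  T = 321.9 K: K = (2.444, 0.409), RR gives ψ = 0.271, H_out = 7.925 kJ/mol
  T = 317.1 K: K = (2.323, 0.379), RR gives ψ = 0.200, H_out = 5.523 kJ/mol
  T = 319.5 K: K = (2.383, 0.394), RR gives ψ = 0.235, H_out = 6.731 kJ/mol
Linear interpolation between T = 317.1 (H_out = 5.523) and T = 319.5 (H_out = 6.731) on hF = 6.004 gives T ≈ 318.1 K, at which ψ = 0.21.

T = 318.1 K, V/F = 0.21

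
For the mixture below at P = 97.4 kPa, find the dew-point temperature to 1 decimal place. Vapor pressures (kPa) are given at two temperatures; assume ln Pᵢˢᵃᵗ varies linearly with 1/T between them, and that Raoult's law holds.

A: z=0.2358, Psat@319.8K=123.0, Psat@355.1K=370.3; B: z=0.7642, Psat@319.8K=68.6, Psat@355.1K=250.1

T = 326.0 K

Dew-point temperature: Σzᵢ·P/Pᵢˢᵃᵗ(T) = 1. Interpolate ln Pᵢˢᵃᵗ = aᵢ + bᵢ/T.
  T = 319.8 K: ΣzᵢP/Pᵢˢᵃᵗ = 1.2718
  T = 355.1 K: ΣzᵢP/Pᵢˢᵃᵗ = 0.3596
  T = 337.5 K: ΣzᵢP/Pᵢˢᵃᵗ = 0.6527
  T = 328.6 K: ΣzᵢP/Pᵢˢᵃᵗ = 0.9045
  T = 324.2 K: ΣzᵢP/Pᵢˢᵃᵗ = 1.0700
  T = 326.4 K: ΣzᵢP/Pᵢˢᵃᵗ = 0.9832
Interpolating between 324.2 K and 326.4 K gives T ≈ 326.0 K.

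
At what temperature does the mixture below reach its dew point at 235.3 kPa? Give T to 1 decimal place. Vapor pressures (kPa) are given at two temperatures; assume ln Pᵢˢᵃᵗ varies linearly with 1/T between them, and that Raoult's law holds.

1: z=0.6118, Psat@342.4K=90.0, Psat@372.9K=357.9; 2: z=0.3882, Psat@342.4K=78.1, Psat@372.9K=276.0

T = 365.3 K

Dew-point temperature: Σzᵢ·P/Pᵢˢᵃᵗ(T) = 1. Interpolate ln Pᵢˢᵃᵗ = aᵢ + bᵢ/T.
  T = 342.4 K: ΣzᵢP/Pᵢˢᵃᵗ = 2.7691
  T = 372.9 K: ΣzᵢP/Pᵢˢᵃᵗ = 0.7332
  T = 357.6 K: ΣzᵢP/Pᵢˢᵃᵗ = 1.3875
  T = 365.2 K: ΣzᵢP/Pᵢˢᵃᵗ = 1.0039
  T = 369.0 K: ΣzᵢP/Pᵢˢᵃᵗ = 0.8582
  T = 367.1 K: ΣzᵢP/Pᵢˢᵃᵗ = 0.9278
Interpolating between 365.2 K and 367.1 K gives T ≈ 365.3 K.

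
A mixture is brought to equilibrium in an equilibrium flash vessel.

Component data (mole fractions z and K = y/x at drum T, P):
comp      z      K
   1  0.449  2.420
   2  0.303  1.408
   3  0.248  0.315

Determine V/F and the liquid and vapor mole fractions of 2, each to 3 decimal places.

V/F = 0.820, x_2 = 0.227, y_2 = 0.320

Material balance + equilibrium reduce to Σ zᵢ(Kᵢ−1)/(1+V/F(Kᵢ−1)) = 0.
g(0) = ΣzᵢKᵢ − 1 = 0.591 and g(1) = 1 − Σzᵢ/Kᵢ = -0.188, so a root lies in (0, 1).
Newton iteration, V/F⁰ = 0.5:
  V/F = 0.500: g = 0.2172, g' = -0.614 → V/F = 0.854
  V/F = 0.854: g = -0.0294, g' = -0.888 → V/F = 0.821
  V/F = 0.821: g = -0.0010, g' = -0.829 → V/F = 0.820
Converged at V/F = 0.820.
Compositions from xᵢ = zᵢ/(1+V/F(Kᵢ−1)), yᵢ = Kᵢxᵢ:
  1: x = 0.208, y = 0.502
  2: x = 0.227, y = 0.320
  3: x = 0.565, y = 0.178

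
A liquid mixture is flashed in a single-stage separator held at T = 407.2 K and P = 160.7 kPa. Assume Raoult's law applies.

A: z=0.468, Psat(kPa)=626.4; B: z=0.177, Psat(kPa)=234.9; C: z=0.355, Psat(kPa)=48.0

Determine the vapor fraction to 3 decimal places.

Raoult's law: Kᵢ = Pᵢˢᵃᵗ/P = Pᵢˢᵃᵗ/160.7.
  K_A = 626.4/160.7 = 3.89795, K_B = 234.9/160.7 = 1.46173, K_C = 48.0/160.7 = 0.29869
Iterate (Newton) starting at ψ = 0.49:
  ψ = 0.490: g = 0.2478, g' = -1.101 → ψ = 0.715
  ψ = 0.715: g = 0.0036, g' = -1.140 → ψ = 0.718
Converged at ψ = 0.718.

ψ = 0.718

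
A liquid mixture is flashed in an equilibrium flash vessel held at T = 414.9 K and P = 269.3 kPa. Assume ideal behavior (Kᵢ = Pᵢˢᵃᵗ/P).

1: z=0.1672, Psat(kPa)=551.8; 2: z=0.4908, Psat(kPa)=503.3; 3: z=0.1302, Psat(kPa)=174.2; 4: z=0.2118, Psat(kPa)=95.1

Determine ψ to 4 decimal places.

Raoult's law: Kᵢ = Pᵢˢᵃᵗ/P = Pᵢˢᵃᵗ/269.3.
  K_1 = 551.8/269.3 = 2.049016, K_2 = 503.3/269.3 = 1.868919, K_3 = 174.2/269.3 = 0.646862, K_4 = 95.1/269.3 = 0.353138
Let ψ = V/F and solve Σ zᵢ(Kᵢ−1)/(1+ψ(Kᵢ−1)) = 0.
g(0) = ΣzᵢKᵢ − 1 = 0.4189 and g(1) = 1 − Σzᵢ/Kᵢ = -0.1453, so a root lies in (0, 1).
Newton–Raphson from ψ = 0.48:
  ψ = 0.4800: g = 0.16354, g' = -0.4759 → ψ = 0.8237
  ψ = 0.8237: g = -0.01542, g' = -0.6171 → ψ = 0.7987
  ψ = 0.7987: g = -0.00029, g' = -0.5944 → ψ = 0.7982
Converged at ψ = 0.7982.

ψ = 0.7982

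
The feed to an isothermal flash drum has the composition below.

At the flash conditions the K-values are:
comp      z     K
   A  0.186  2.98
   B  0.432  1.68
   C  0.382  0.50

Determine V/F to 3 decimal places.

Material balance + equilibrium reduce to Σ zᵢ(Kᵢ−1)/(1+V/F(Kᵢ−1)) = 0.
Feasibility: ΣzᵢKᵢ = 1.471, Σzᵢ/Kᵢ = 1.084 — both > 1, two phases present.
Newton iteration, V/F⁰ = 0.5:
  V/F = 0.500: g = 0.1496, g' = -0.465 → V/F = 0.822
  V/F = 0.822: g = 0.0045, g' = -0.463 → V/F = 0.831
Converged at V/F = 0.831.

V/F = 0.831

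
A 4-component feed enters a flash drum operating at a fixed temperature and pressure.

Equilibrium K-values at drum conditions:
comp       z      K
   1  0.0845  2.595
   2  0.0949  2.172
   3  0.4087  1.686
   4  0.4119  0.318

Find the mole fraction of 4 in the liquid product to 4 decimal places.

Material balance + equilibrium reduce to Σ zᵢ(Kᵢ−1)/(1+β(Kᵢ−1)) = 0.
Check two-phase: ΣzᵢKᵢ = 1.2455 > 1 and Σzᵢ/Kᵢ = 1.6139 > 1, so g(0) = 0.2455 > 0 and g(1) = -0.6139 < 0.
Newton iteration, β⁰ = 0.5:
  β = 0.5000: g = -0.07240, g' = -0.6661 → β = 0.3913
  β = 0.3913: g = -0.00290, g' = -0.6188 → β = 0.3866
Converged at β = 0.3866.
Compositions from xᵢ = zᵢ/(1+β(Kᵢ−1)), yᵢ = Kᵢxᵢ:
  1: x = 0.0523, y = 0.1356
  2: x = 0.0653, y = 0.1418
  3: x = 0.3230, y = 0.5446
  4: x = 0.5594, y = 0.1779

x_4 = 0.5594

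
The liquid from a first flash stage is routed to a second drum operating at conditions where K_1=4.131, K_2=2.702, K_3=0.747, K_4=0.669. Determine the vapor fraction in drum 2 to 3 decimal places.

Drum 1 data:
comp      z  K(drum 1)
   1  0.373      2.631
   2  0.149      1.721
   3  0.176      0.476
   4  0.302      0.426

Drum 1:
Newton iteration, ψ₁⁰ = 0.32:
  ψ₁ = 0.320: g = 0.1639, g' = -0.699 → ψ₁ = 0.555
  ψ₁ = 0.555: g = 0.0119, g' = -0.623 → ψ₁ = 0.574
Converged at ψ₁ = 0.574.
Drum-1 compositions:
  1: x = 0.193, y = 0.507
  2: x = 0.105, y = 0.181
  3: x = 0.252, y = 0.120
  4: x = 0.450, y = 0.192
Drum-2 feed = drum-1 liquid: z₂ = (0.1927, 0.1054, 0.2516, 0.4503).
Drum 2:
Material balance + equilibrium reduce to Σ zᵢ(Kᵢ−1)/(1+ψ₂(Kᵢ−1)) = 0.
Feasibility: ΣzᵢKᵢ = 1.570, Σzᵢ/Kᵢ = 1.096 — both > 1, two phases present.
Newton iteration, ψ₂⁰ = 0.5:
  ψ₂ = 0.500: g = 0.0806, g' = -0.468 → ψ₂ = 0.672
  ψ₂ = 0.672: g = 0.0096, g' = -0.367 → ψ₂ = 0.698
  ψ₂ = 0.698: g = 0.0001, g' = -0.357 → ψ₂ = 0.699
Converged at ψ₂ = 0.699.
  1: x = 0.060, y = 0.250
  2: x = 0.048, y = 0.130
  3: x = 0.306, y = 0.228
  4: x = 0.586, y = 0.392

V/F (drum 2) = 0.699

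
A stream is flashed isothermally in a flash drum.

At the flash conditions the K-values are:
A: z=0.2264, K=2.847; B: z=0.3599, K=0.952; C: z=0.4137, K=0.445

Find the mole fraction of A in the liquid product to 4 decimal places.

x_A = 0.1542

Iterate (Newton) starting at V/F = 0.5:
  V/F = 0.5000: g = -0.11809, g' = -0.4537 → V/F = 0.2397
  V/F = 0.2397: g = 0.00751, g' = -0.5414 → V/F = 0.2536
  V/F = 0.2536: g = 0.00007, g' = -0.5316 → V/F = 0.2537
Converged at V/F = 0.2537.
Compositions from xᵢ = zᵢ/(1+V/F(Kᵢ−1)), yᵢ = Kᵢxᵢ:
  A: x = 0.1542, y = 0.4389
  B: x = 0.3643, y = 0.3468
  C: x = 0.4815, y = 0.2143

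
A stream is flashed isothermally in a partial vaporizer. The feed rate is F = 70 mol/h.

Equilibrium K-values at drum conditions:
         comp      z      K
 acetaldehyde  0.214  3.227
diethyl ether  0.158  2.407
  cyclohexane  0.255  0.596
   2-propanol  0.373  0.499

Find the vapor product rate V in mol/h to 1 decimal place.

V = 32.3 mol/h

Material balance + equilibrium reduce to Σ zᵢ(Kᵢ−1)/(1+ψ(Kᵢ−1)) = 0.
g(0) = ΣzᵢKᵢ − 1 = 0.409 and g(1) = 1 − Σzᵢ/Kᵢ = -0.307, so a root lies in (0, 1).
Iterate (Newton) starting at ψ = 0.5:
  ψ = 0.500: g = -0.0224, g' = -0.577 → ψ = 0.461
  ψ = 0.461: g = 0.0003, g' = -0.595 → ψ = 0.462
Converged at ψ = 0.462.
Then V = ψ·F = 0.4617·70 = 32.3 mol/h and L = F − V = 37.7 mol/h.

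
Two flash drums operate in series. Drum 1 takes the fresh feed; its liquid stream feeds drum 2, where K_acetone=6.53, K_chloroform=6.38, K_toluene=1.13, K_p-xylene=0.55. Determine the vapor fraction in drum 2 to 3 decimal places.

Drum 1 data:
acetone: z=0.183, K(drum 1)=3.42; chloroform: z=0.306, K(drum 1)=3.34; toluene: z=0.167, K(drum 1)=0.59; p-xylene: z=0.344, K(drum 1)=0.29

Drum 1:
Let ψ₁ = V/F and solve Σ zᵢ(Kᵢ−1)/(1+ψ₁(Kᵢ−1)) = 0.
Check two-phase: ΣzᵢKᵢ = 1.846 > 1 and Σzᵢ/Kᵢ = 1.614 > 1, so g(0) = 0.846 > 0 and g(1) = -0.614 < 0.
Newton iteration, ψ₁⁰ = 0.5:
  ψ₁ = 0.500: g = 0.0656, g' = -1.036 → ψ₁ = 0.563
  ψ₁ = 0.563: g = 0.0003, g' = -1.033 → ψ₁ = 0.564
Converged at ψ₁ = 0.564.
Drum-1 compositions:
  acetone: x = 0.077, y = 0.265
  chloroform: x = 0.132, y = 0.441
  toluene: x = 0.217, y = 0.128
  p-xylene: x = 0.573, y = 0.166
Drum-2 feed = drum-1 liquid: z₂ = (0.0774, 0.1320, 0.2172, 0.5734).
Drum 2:
Let ψ₂ = V/F and solve Σ zᵢ(Kᵢ−1)/(1+ψ₂(Kᵢ−1)) = 0.
g(0) = ΣzᵢKᵢ − 1 = 0.908 and g(1) = 1 − Σzᵢ/Kᵢ = -0.267, so a root lies in (0, 1).
Newton iteration, ψ₂⁰ = 0.5:
  ψ₂ = 0.500: g = -0.0003, g' = -0.644 → ψ₂ = 0.500
Converged at ψ₂ = 0.500.
  acetone: x = 0.021, y = 0.134
  chloroform: x = 0.036, y = 0.228
  toluene: x = 0.204, y = 0.230
  p-xylene: x = 0.740, y = 0.407

V/F (drum 2) = 0.500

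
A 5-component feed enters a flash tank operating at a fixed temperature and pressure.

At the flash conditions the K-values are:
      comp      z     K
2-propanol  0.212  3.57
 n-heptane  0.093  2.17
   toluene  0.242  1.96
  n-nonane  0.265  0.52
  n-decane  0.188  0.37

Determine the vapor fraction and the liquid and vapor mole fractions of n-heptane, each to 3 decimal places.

ψ = 0.685, x_n-heptane = 0.052, y_n-heptane = 0.112

Material balance + equilibrium reduce to Σ zᵢ(Kᵢ−1)/(1+ψ(Kᵢ−1)) = 0.
Feasibility: ΣzᵢKᵢ = 1.640, Σzᵢ/Kᵢ = 1.243 — both > 1, two phases present.
Newton iteration, ψ⁰ = 0.45:
  ψ = 0.450: g = 0.1586, g' = -0.709 → ψ = 0.674
  ψ = 0.674: g = 0.0076, g' = -0.668 → ψ = 0.685
Converged at ψ = 0.685.
Compositions from xᵢ = zᵢ/(1+ψ(Kᵢ−1)), yᵢ = Kᵢxᵢ:
  2-propanol: x = 0.077, y = 0.274
  n-heptane: x = 0.052, y = 0.112
  toluene: x = 0.146, y = 0.286
  n-nonane: x = 0.395, y = 0.205
  n-decane: x = 0.331, y = 0.122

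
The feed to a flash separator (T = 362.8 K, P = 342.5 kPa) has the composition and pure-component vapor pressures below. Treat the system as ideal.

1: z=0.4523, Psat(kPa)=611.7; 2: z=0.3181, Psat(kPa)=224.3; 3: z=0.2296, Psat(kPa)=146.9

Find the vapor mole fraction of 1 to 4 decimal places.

y_1 = 0.6452

Raoult's law: Kᵢ = Pᵢˢᵃᵗ/P = Pᵢˢᵃᵗ/342.5.
  K_1 = 611.7/342.5 = 1.785985, K_2 = 224.3/342.5 = 0.654891, K_3 = 146.9/342.5 = 0.428905
Let β = V/F and solve Σ zᵢ(Kᵢ−1)/(1+β(Kᵢ−1)) = 0.
g(0) = ΣzᵢKᵢ − 1 = 0.1146 and g(1) = 1 − Σzᵢ/Kᵢ = -0.2743, so a root lies in (0, 1).
Iterate (Newton) starting at β = 0.5:
  β = 0.5000: g = -0.06100, g' = -0.3460 → β = 0.3237
  β = 0.3237: g = -0.00106, g' = -0.3383 → β = 0.3206
Converged at β = 0.3206.
Compositions from xᵢ = zᵢ/(1+β(Kᵢ−1)), yᵢ = Kᵢxᵢ:
  1: x = 0.3613, y = 0.6452
  2: x = 0.3577, y = 0.2342
  3: x = 0.2811, y = 0.1205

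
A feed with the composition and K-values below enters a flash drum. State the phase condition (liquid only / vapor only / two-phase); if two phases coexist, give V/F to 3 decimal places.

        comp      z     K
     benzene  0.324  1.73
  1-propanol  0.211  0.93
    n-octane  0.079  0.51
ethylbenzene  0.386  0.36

liquid only

ΣzᵢKᵢ = 0.936; Σzᵢ/Kᵢ = 1.641.
Since ΣzᵢKᵢ < 1 the mixture is below its bubble point — single liquid phase.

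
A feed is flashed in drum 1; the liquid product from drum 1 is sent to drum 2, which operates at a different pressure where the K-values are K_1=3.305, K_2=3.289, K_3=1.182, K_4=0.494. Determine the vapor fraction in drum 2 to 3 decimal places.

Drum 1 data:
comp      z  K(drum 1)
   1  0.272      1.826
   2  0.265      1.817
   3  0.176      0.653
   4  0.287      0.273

Drum 1:
Newton iteration, ψ₁⁰ = 0.5:
  ψ₁ = 0.500: g = -0.0890, g' = -0.588 → ψ₁ = 0.349
  ψ₁ = 0.349: g = -0.0060, g' = -0.519 → ψ₁ = 0.337
Converged at ψ₁ = 0.337.
Drum-1 compositions:
  1: x = 0.213, y = 0.389
  2: x = 0.208, y = 0.378
  3: x = 0.199, y = 0.130
  4: x = 0.380, y = 0.104
Drum-2 feed = drum-1 liquid: z₂ = (0.2128, 0.2078, 0.1993, 0.3801).
Drum 2:
Rachford–Rice: g(ψ₂) = Σ zᵢ(Kᵢ−1)/(1+ψ₂(Kᵢ−1)) = 0.
Feasibility: ΣzᵢKᵢ = 1.810, Σzᵢ/Kᵢ = 1.066 — both > 1, two phases present.
Iterate (Newton) starting at ψ₂ = 0.66:
  ψ₂ = 0.660: g = 0.1276, g' = -0.575 → ψ₂ = 0.882
  ψ₂ = 0.882: g = 0.0033, g' = -0.565 → ψ₂ = 0.888
Converged at ψ₂ = 0.888.
  1: x = 0.070, y = 0.231
  2: x = 0.069, y = 0.225
  3: x = 0.172, y = 0.203
  4: x = 0.690, y = 0.341

V/F (drum 2) = 0.888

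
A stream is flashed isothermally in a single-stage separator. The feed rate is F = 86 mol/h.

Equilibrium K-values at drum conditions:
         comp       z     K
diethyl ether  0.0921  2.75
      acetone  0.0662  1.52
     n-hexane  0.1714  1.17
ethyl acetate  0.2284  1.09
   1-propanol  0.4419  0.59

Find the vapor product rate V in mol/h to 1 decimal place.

Rachford–Rice: g(V/F) = Σ zᵢ(Kᵢ−1)/(1+V/F(Kᵢ−1)) = 0.
g(0) = ΣzᵢKᵢ − 1 = 0.0641 and g(1) = 1 − Σzᵢ/Kᵢ = -0.1821, so a root lies in (0, 1).
Newton–Raphson from V/F = 0.53:
  V/F = 0.5300: g = -0.07452, g' = -0.2140 → V/F = 0.1818
  V/F = 0.1818: g = 0.00644, g' = -0.2705 → V/F = 0.2056
  V/F = 0.2056: g = 0.00010, g' = -0.2621 → V/F = 0.2060
Converged at V/F = 0.2060.
Then V = V/F·F = 0.2060·86 = 17.7 mol/h and L = F − V = 68.3 mol/h.

V = 17.7 mol/h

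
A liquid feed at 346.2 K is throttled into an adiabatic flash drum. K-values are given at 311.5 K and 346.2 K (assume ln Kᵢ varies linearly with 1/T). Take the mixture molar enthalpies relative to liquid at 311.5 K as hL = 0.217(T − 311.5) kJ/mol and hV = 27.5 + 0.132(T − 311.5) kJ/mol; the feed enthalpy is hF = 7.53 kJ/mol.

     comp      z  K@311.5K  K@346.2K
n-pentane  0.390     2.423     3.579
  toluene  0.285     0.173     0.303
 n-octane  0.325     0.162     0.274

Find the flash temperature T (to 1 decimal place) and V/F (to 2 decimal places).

Adiabatic flash: solve Rachford–Rice at each trial T, then check hF = ψ·hV(T) + (1−ψ)·hL(T).
  T = 311.5 K: K = (2.423, 0.173, 0.162), RR gives ψ = 0.040, H_out = 1.089 kJ/mol
  T = 346.2 K: K = (3.579, 0.303, 0.274), RR gives ψ = 0.311, H_out = 15.161 kJ/mol
  T = 328.9 K: K = (2.977, 0.233, 0.214), RR gives ψ = 0.193, H_out = 8.800 kJ/mol
  T = 320.2 K: K = (2.693, 0.201, 0.187), RR gives ψ = 0.123, H_out = 5.190 kJ/mol
  T = 324.5 K: K = (2.832, 0.216, 0.200), RR gives ψ = 0.159, H_out = 7.022 kJ/mol
  T = 326.7 K: K = (2.904, 0.224, 0.207), RR gives ψ = 0.176, H_out = 7.922 kJ/mol
Linear interpolation between T = 324.5 (H_out = 7.022) and T = 326.7 (H_out = 7.922) on hF = 7.53 gives T ≈ 325.7 K, at which ψ = 0.17.

T = 325.7 K, V/F = 0.17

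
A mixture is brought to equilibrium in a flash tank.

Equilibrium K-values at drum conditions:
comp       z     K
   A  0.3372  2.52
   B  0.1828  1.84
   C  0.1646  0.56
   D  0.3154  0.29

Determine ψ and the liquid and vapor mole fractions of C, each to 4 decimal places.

Let ψ = V/F and solve Σ zᵢ(Kᵢ−1)/(1+ψ(Kᵢ−1)) = 0.
Check two-phase: ΣzᵢKᵢ = 1.3697 > 1 and Σzᵢ/Kᵢ = 1.6147 > 1, so g(0) = 0.3697 > 0 and g(1) = -0.6147 < 0.
Iterate (Newton) starting at ψ = 0.41:
  ψ = 0.4100: g = 0.02572, g' = -0.7309 → ψ = 0.4452
  ψ = 0.4452: g = -0.00005, g' = -0.7346 → ψ = 0.4451
Converged at ψ = 0.4451.
Compositions from xᵢ = zᵢ/(1+ψ(Kᵢ−1)), yᵢ = Kᵢxᵢ:
  A: x = 0.2011, y = 0.5068
  B: x = 0.1331, y = 0.2448
  C: x = 0.2047, y = 0.1146
  D: x = 0.4611, y = 0.1337

ψ = 0.4451, x_C = 0.2047, y_C = 0.1146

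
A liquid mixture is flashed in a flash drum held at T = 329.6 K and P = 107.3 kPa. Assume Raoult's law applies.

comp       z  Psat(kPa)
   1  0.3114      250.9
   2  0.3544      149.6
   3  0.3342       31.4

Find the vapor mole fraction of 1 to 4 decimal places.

Raoult's law: Kᵢ = Pᵢˢᵃᵗ/P = Pᵢˢᵃᵗ/107.3.
  K_1 = 250.9/107.3 = 2.338304, K_2 = 149.6/107.3 = 1.394222, K_3 = 31.4/107.3 = 0.292637
Iterate (Newton) starting at ψ = 0.5:
  ψ = 0.5000: g = 0.00062, g' = -0.6389 → ψ = 0.5010
Converged at ψ = 0.5010.
Compositions from xᵢ = zᵢ/(1+ψ(Kᵢ−1)), yᵢ = Kᵢxᵢ:
  1: x = 0.1864, y = 0.4359
  2: x = 0.2960, y = 0.4126
  3: x = 0.5176, y = 0.1515

y_1 = 0.4359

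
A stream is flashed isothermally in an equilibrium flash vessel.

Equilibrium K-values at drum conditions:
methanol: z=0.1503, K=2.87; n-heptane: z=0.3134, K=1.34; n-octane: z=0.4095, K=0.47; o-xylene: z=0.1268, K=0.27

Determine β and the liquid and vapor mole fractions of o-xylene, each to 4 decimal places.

Rachford–Rice: g(β) = Σ zᵢ(Kᵢ−1)/(1+β(Kᵢ−1)) = 0.
Check two-phase: ΣzᵢKᵢ = 1.0780 > 1 and Σzᵢ/Kᵢ = 1.6272 > 1, so g(0) = 0.0780 > 0 and g(1) = -0.6272 < 0.
Newton iteration, β⁰ = 0.36:
  β = 0.3600: g = -0.13086, g' = -0.5165 → β = 0.1066
  β = 0.1066: g = 0.00674, g' = -0.6078 → β = 0.1177
  β = 0.1177: g = 0.00005, g' = -0.5982 → β = 0.1178
Converged at β = 0.1178.
Compositions from xᵢ = zᵢ/(1+β(Kᵢ−1)), yᵢ = Kᵢxᵢ:
  methanol: x = 0.1232, y = 0.3535
  n-heptane: x = 0.3013, y = 0.4038
  n-octane: x = 0.4368, y = 0.2053
  o-xylene: x = 0.1387, y = 0.0375

β = 0.1178, x_o-xylene = 0.1387, y_o-xylene = 0.0375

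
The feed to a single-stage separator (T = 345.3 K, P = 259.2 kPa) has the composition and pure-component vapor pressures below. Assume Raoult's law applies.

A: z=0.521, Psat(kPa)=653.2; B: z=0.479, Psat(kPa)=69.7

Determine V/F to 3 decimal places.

V/F = 0.398

Raoult's law: Kᵢ = Pᵢˢᵃᵗ/P = Pᵢˢᵃᵗ/259.2.
  K_A = 653.2/259.2 = 2.52006, K_B = 69.7/259.2 = 0.26890
Material balance + equilibrium reduce to Σ zᵢ(Kᵢ−1)/(1+V/F(Kᵢ−1)) = 0.
Feasibility: ΣzᵢKᵢ = 1.442, Σzᵢ/Kᵢ = 1.988 — both > 1, two phases present.
Iterate (Newton) starting at V/F = 0.51:
  V/F = 0.510: g = -0.1123, g' = -1.033 → V/F = 0.401
  V/F = 0.401: g = -0.0037, g' = -0.977 → V/F = 0.398
Converged at V/F = 0.398.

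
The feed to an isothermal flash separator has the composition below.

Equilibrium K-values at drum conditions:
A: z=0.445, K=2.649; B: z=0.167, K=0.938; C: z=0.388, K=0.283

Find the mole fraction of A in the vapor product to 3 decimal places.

y_A = 0.677

Newton–Raphson from ψ = 0.57:
  ψ = 0.570: g = -0.1029, g' = -0.893 → ψ = 0.455
  ψ = 0.455: g = -0.0040, g' = -0.835 → ψ = 0.450
Converged at ψ = 0.450.
Compositions from xᵢ = zᵢ/(1+ψ(Kᵢ−1)), yᵢ = Kᵢxᵢ:
  A: x = 0.255, y = 0.677
  B: x = 0.172, y = 0.161
  C: x = 0.573, y = 0.162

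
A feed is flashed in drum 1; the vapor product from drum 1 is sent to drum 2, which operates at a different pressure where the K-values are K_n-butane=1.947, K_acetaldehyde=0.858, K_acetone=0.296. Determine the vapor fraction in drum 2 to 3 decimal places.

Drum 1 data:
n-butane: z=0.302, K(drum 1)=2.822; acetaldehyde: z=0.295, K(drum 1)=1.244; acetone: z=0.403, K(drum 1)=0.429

V/F (drum 2) = 0.387

Drum 1:
Let ψ₁ = V/F and solve Σ zᵢ(Kᵢ−1)/(1+ψ₁(Kᵢ−1)) = 0.
Check two-phase: ΣzᵢKᵢ = 1.392 > 1 and Σzᵢ/Kᵢ = 1.284 > 1, so g(0) = 0.392 > 0 and g(1) = -0.284 < 0.
Newton iteration, ψ₁⁰ = 0.5:
  ψ₁ = 0.500: g = 0.0300, g' = -0.546 → ψ₁ = 0.555
Converged at ψ₁ = 0.555.
Drum-1 compositions:
  n-butane: x = 0.150, y = 0.424
  acetaldehyde: x = 0.260, y = 0.323
  acetone: x = 0.590, y = 0.253
Drum-2 feed = drum-1 vapor: z₂ = (0.4237, 0.3232, 0.2531).
Drum 2:
Material balance + equilibrium reduce to Σ zᵢ(Kᵢ−1)/(1+ψ₂(Kᵢ−1)) = 0.
Check two-phase: ΣzᵢKᵢ = 1.177 > 1 and Σzᵢ/Kᵢ = 1.449 > 1, so g(0) = 0.177 > 0 and g(1) = -0.449 < 0.
Newton–Raphson from ψ₂ = 0.45:
  ψ₂ = 0.450: g = -0.0285, g' = -0.463 → ψ₂ = 0.388
  ψ₂ = 0.388: g = -0.0005, g' = -0.448 → ψ₂ = 0.387
Converged at ψ₂ = 0.387.
  n-butane: x = 0.310, y = 0.604
  acetaldehyde: x = 0.342, y = 0.293
  acetone: x = 0.348, y = 0.103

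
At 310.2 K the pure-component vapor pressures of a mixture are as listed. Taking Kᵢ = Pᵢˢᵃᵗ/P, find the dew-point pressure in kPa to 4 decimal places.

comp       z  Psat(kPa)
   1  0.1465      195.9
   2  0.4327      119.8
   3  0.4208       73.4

At the dew point ψ → 1, so Σzᵢ/Kᵢ = 1 with Kᵢ = Pᵢˢᵃᵗ/P ⇒ 1/P = Σzᵢ/Pᵢˢᵃᵗ.
1/P = 0.1465/195.9 + 0.4327/119.8 + 0.4208/73.4 = 0.0100927 ⇒ P = 99.0820 kPa

Pdew = 99.0820 kPa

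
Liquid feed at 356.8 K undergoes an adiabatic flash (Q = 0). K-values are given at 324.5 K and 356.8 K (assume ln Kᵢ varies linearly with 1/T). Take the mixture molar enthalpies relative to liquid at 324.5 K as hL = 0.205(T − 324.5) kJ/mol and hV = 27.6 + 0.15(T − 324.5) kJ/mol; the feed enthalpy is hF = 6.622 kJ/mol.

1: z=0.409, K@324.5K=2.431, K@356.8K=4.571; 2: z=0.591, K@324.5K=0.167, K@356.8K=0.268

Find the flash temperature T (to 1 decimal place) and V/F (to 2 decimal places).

T = 332.2 K, V/F = 0.19

Adiabatic flash: solve Rachford–Rice at each trial T, then check hF = ψ·hV(T) + (1−ψ)·hL(T).
  T = 324.5 K: K = (2.431, 0.167), RR gives ψ = 0.078, H_out = 2.153 kJ/mol
  T = 356.8 K: K = (4.571, 0.268), RR gives ψ = 0.393, H_out = 16.776 kJ/mol
  T = 340.6 K: K = (3.380, 0.214), RR gives ψ = 0.272, H_out = 10.565 kJ/mol
  T = 332.6 K: K = (2.881, 0.190), RR gives ψ = 0.191, H_out = 6.835 kJ/mol
  T = 328.6 K: K = (2.652, 0.178), RR gives ψ = 0.140, H_out = 4.672 kJ/mol
  T = 330.6 K: K = (2.765, 0.184), RR gives ψ = 0.166, H_out = 5.785 kJ/mol
Linear interpolation between T = 330.6 (H_out = 5.785) and T = 332.6 (H_out = 6.835) on hF = 6.622 gives T ≈ 332.2 K, at which ψ = 0.19.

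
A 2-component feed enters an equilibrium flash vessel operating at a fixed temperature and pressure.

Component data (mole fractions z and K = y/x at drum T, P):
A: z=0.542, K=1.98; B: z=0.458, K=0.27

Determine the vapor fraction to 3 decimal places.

Let ψ = V/F and solve Σ zᵢ(Kᵢ−1)/(1+ψ(Kᵢ−1)) = 0.
Feasibility: ΣzᵢKᵢ = 1.197, Σzᵢ/Kᵢ = 1.970 — both > 1, two phases present.
Binary case is linear: z₁(K₁−1)(1+ψ(K₂−1)) + z₂(K₂−1)(1+ψ(K₁−1)) = 0
⇒ ψ = [z₁(K₁−1)+z₂(K₂−1)] / [−(K₁−1)(K₂−1)] = 0.1968/0.7154 = 0.275

ψ = 0.275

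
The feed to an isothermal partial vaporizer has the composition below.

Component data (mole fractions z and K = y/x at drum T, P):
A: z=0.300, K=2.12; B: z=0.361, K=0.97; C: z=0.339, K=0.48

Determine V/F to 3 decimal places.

V/F = 0.395

Material balance + equilibrium reduce to Σ zᵢ(Kᵢ−1)/(1+V/F(Kᵢ−1)) = 0.
Check two-phase: ΣzᵢKᵢ = 1.149 > 1 and Σzᵢ/Kᵢ = 1.220 > 1, so g(0) = 0.149 > 0 and g(1) = -0.220 < 0.
Newton iteration, V/F⁰ = 0.69:
  V/F = 0.690: g = -0.0965, g' = -0.343 → V/F = 0.409
  V/F = 0.409: g = -0.0044, g' = -0.325 → V/F = 0.395
Converged at V/F = 0.395.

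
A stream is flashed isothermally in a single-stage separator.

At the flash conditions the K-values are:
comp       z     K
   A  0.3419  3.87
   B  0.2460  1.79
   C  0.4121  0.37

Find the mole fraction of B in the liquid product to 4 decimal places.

x_B = 0.1596

Material balance + equilibrium reduce to Σ zᵢ(Kᵢ−1)/(1+ψ(Kᵢ−1)) = 0.
Check two-phase: ΣzᵢKᵢ = 1.9160 > 1 and Σzᵢ/Kᵢ = 1.3396 > 1, so g(0) = 0.9160 > 0 and g(1) = -0.3396 < 0.
Newton–Raphson from ψ = 0.69:
  ψ = 0.6900: g = -0.00424, g' = -0.8932 → ψ = 0.6853
Converged at ψ = 0.6852.
Compositions from xᵢ = zᵢ/(1+ψ(Kᵢ−1)), yᵢ = Kᵢxᵢ:
  A: x = 0.1152, y = 0.4460
  B: x = 0.1596, y = 0.2857
  C: x = 0.7252, y = 0.2683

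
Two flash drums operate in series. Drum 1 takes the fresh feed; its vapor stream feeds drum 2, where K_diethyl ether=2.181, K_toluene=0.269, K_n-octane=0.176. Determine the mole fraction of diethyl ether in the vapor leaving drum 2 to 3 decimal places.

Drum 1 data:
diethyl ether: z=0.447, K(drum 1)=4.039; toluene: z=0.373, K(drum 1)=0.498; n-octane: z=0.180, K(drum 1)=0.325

Drum 1:
Rachford–Rice: g(ψ₁) = Σ zᵢ(Kᵢ−1)/(1+ψ₁(Kᵢ−1)) = 0.
Feasibility: ΣzᵢKᵢ = 2.050, Σzᵢ/Kᵢ = 1.414 — both > 1, two phases present.
Iterate (Newton) starting at ψ₁ = 0.42:
  ψ₁ = 0.420: g = 0.1899, g' = -1.107 → ψ₁ = 0.591
  ψ₁ = 0.591: g = 0.0170, g' = -0.945 → ψ₁ = 0.609
  ψ₁ = 0.609: g = 0.0001, g' = -0.939 → ψ₁ = 0.610
Converged at ψ₁ = 0.610.
Drum-1 compositions:
  diethyl ether: x = 0.157, y = 0.633
  toluene: x = 0.537, y = 0.268
  n-octane: x = 0.306, y = 0.099
Drum-2 feed = drum-1 vapor: z₂ = (0.6330, 0.2677, 0.0994).
Drum 2:
Iterate (Newton) starting at ψ₂ = 0.3:
  ψ₂ = 0.300: g = 0.1925, g' = -0.835 → ψ₂ = 0.531
  ψ₂ = 0.531: g = -0.0056, g' = -0.928 → ψ₂ = 0.525
Converged at ψ₂ = 0.525.
  diethyl ether: x = 0.391, y = 0.852
  toluene: x = 0.434, y = 0.117
  n-octane: x = 0.175, y = 0.031

y_diethyl ether (drum 2) = 0.852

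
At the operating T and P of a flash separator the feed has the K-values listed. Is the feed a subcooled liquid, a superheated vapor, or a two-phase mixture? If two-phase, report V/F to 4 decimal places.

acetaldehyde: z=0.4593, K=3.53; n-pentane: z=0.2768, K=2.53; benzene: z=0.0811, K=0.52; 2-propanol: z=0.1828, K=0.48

superheated vapor

ΣzᵢKᵢ = 2.4515; Σzᵢ/Kᵢ = 0.7763.
Since Σzᵢ/Kᵢ < 1 the mixture is above its dew point — single vapor phase.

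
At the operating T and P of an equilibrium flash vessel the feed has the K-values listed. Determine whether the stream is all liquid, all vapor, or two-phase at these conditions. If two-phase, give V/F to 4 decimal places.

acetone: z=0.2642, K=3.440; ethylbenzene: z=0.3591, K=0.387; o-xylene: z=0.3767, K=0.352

two-phase, V/F = 0.1172

ΣzᵢKᵢ = 1.1804; Σzᵢ/Kᵢ = 2.0749.
Both exceed 1, so a two-phase solution exists.
Rachford–Rice: g(ψ) = Σ zᵢ(Kᵢ−1)/(1+ψ(Kᵢ−1)) = 0.
Newton iteration, ψ⁰ = 0.5:
  ψ = 0.5000: g = -0.38813, g' = -0.9459 → ψ = 0.0897
  ψ = 0.0897: g = 0.03685, g' = -1.3883 → ψ = 0.1162
  ψ = 0.1162: g = 0.00126, g' = -1.2962 → ψ = 0.1172
Converged at ψ = 0.1172.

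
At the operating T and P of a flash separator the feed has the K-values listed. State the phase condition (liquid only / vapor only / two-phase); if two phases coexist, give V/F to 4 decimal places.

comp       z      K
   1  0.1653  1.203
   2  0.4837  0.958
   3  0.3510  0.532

liquid only

ΣzᵢKᵢ = 0.8490; Σzᵢ/Kᵢ = 1.3021.
Since ΣzᵢKᵢ < 1 the mixture is below its bubble point — single liquid phase.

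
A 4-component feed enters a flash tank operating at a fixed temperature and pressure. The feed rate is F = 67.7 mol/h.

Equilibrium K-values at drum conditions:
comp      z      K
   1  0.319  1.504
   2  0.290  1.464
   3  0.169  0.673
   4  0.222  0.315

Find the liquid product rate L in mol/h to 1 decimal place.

Material balance + equilibrium reduce to Σ zᵢ(Kᵢ−1)/(1+V/F(Kᵢ−1)) = 0.
Check two-phase: ΣzᵢKᵢ = 1.088 > 1 and Σzᵢ/Kᵢ = 1.366 > 1, so g(0) = 0.088 > 0 and g(1) = -0.366 < 0.
Iterate (Newton) starting at V/F = 0.44:
  V/F = 0.440: g = -0.0389, g' = -0.335 → V/F = 0.324
  V/F = 0.324: g = -0.0021, g' = -0.302 → V/F = 0.317
Converged at V/F = 0.317.
Then V = V/F·F = 0.3171·67.7 = 21.5 mol/h and L = F − V = 46.2 mol/h.

L = 46.2 mol/h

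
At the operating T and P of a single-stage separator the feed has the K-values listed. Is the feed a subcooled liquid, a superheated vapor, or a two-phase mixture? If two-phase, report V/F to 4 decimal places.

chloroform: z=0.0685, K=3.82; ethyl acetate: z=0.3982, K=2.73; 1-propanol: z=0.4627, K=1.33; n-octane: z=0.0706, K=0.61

ΣzᵢKᵢ = 2.0072; Σzᵢ/Kᵢ = 0.6274.
Since Σzᵢ/Kᵢ < 1 the mixture is above its dew point — single vapor phase.

superheated vapor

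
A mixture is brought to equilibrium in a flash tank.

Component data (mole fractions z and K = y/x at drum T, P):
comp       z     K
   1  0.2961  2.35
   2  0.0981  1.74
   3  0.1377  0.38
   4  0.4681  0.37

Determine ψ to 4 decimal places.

ψ = 0.1192

Material balance + equilibrium reduce to Σ zᵢ(Kᵢ−1)/(1+ψ(Kᵢ−1)) = 0.
g(0) = ΣzᵢKᵢ − 1 = 0.0921 and g(1) = 1 − Σzᵢ/Kᵢ = -0.8099, so a root lies in (0, 1).
Newton iteration, ψ⁰ = 0.5:
  ψ = 0.5000: g = -0.26261, g' = -0.7281 → ψ = 0.1393
  ψ = 0.1393: g = -0.01446, g' = -0.7131 → ψ = 0.1190
  ψ = 0.1190: g = 0.00012, g' = -0.7248 → ψ = 0.1192
Converged at ψ = 0.1192.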